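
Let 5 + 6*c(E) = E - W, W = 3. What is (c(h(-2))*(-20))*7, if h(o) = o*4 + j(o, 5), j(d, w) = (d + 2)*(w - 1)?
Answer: 1120/3 ≈ 373.33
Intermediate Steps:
j(d, w) = (-1 + w)*(2 + d) (j(d, w) = (2 + d)*(-1 + w) = (-1 + w)*(2 + d))
h(o) = 8 + 8*o (h(o) = o*4 + (-2 - o + 2*5 + o*5) = 4*o + (-2 - o + 10 + 5*o) = 4*o + (8 + 4*o) = 8 + 8*o)
c(E) = -4/3 + E/6 (c(E) = -⅚ + (E - 1*3)/6 = -⅚ + (E - 3)/6 = -⅚ + (-3 + E)/6 = -⅚ + (-½ + E/6) = -4/3 + E/6)
(c(h(-2))*(-20))*7 = ((-4/3 + (8 + 8*(-2))/6)*(-20))*7 = ((-4/3 + (8 - 16)/6)*(-20))*7 = ((-4/3 + (⅙)*(-8))*(-20))*7 = ((-4/3 - 4/3)*(-20))*7 = -8/3*(-20)*7 = (160/3)*7 = 1120/3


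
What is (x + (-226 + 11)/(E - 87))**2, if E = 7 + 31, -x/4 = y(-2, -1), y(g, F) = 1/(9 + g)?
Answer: 34969/2401 ≈ 14.564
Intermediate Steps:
x = -4/7 (x = -4/(9 - 2) = -4/7 ≈ -0.57143)
E = 38
(x + (-226 + 11)/(E - 87))**2 = (-4/7 + (-226 + 11)/(38 - 87))**2 = (-4/7 - 215/(-49))**2 = (-4/7 - 215*(-1/49))**2 = (-4/7 + 215/49)**2 = (187/49)**2 = 34969/2401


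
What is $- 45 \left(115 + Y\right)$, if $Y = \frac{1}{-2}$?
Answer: $- \frac{10305}{2} \approx -5152.5$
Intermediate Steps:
$Y = - \frac{1}{2} \approx -0.5$
$- 45 \left(115 + Y\right) = - 45 \left(115 - \frac{1}{2}\right) = \left(-45\right) \frac{229}{2} = - \frac{10305}{2}$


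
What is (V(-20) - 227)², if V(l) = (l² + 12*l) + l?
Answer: 7569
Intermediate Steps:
V(l) = l² + 13*l
(V(-20) - 227)² = (-20*(13 - 20) - 227)² = (-20*(-7) - 227)² = (140 - 227)² = (-87)² = 7569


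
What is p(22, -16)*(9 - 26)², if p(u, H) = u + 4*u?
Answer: 31790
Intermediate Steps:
p(u, H) = 5*u
p(22, -16)*(9 - 26)² = (5*22)*(9 - 26)² = 110*(-17)² = 110*289 = 31790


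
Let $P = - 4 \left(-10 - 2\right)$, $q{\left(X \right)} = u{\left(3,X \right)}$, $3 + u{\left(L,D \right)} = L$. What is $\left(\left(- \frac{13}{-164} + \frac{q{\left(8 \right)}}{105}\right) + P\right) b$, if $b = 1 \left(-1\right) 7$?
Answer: $- \frac{55195}{164} \approx -336.55$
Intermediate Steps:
$u{\left(L,D \right)} = -3 + L$
$q{\left(X \right)} = 0$ ($q{\left(X \right)} = -3 + 3 = 0$)
$P = 48$ ($P = \left(-4\right) \left(-12\right) = 48$)
$b = -7$ ($b = \left(-1\right) 7 = -7$)
$\left(\left(- \frac{13}{-164} + \frac{q{\left(8 \right)}}{105}\right) + P\right) b = \left(\left(- \frac{13}{-164} + \frac{0}{105}\right) + 48\right) \left(-7\right) = \left(\left(\left(-13\right) \left(- \frac{1}{164}\right) + 0 \cdot \frac{1}{105}\right) + 48\right) \left(-7\right) = \left(\left(\frac{13}{164} + 0\right) + 48\right) \left(-7\right) = \left(\frac{13}{164} + 48\right) \left(-7\right) = \frac{7885}{164} \left(-7\right) = - \frac{55195}{164}$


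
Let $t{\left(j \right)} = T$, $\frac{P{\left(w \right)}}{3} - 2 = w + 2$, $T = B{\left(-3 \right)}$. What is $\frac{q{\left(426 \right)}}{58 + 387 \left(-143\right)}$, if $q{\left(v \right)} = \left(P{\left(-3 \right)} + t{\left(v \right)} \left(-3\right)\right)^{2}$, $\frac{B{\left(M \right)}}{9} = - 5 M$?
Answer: $- \frac{161604}{55283} \approx -2.9232$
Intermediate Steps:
$B{\left(M \right)} = - 45 M$ ($B{\left(M \right)} = 9 \left(- 5 M\right) = - 45 M$)
$T = 135$ ($T = \left(-45\right) \left(-3\right) = 135$)
$P{\left(w \right)} = 12 + 3 w$ ($P{\left(w \right)} = 6 + 3 \left(w + 2\right) = 6 + 3 \left(2 + w\right) = 6 + \left(6 + 3 w\right) = 12 + 3 w$)
$t{\left(j \right)} = 135$
$q{\left(v \right)} = 161604$ ($q{\left(v \right)} = \left(\left(12 + 3 \left(-3\right)\right) + 135 \left(-3\right)\right)^{2} = \left(\left(12 - 9\right) - 405\right)^{2} = \left(3 - 405\right)^{2} = \left(-402\right)^{2} = 161604$)
$\frac{q{\left(426 \right)}}{58 + 387 \left(-143\right)} = \frac{161604}{58 + 387 \left(-143\right)} = \frac{161604}{58 - 55341} = \frac{161604}{-55283} = 161604 \left(- \frac{1}{55283}\right) = - \frac{161604}{55283}$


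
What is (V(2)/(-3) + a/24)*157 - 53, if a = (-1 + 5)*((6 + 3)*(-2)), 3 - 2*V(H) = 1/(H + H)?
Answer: -14303/24 ≈ -595.96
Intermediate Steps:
V(H) = 3/2 - 1/(4*H) (V(H) = 3/2 - 1/(2*(H + H)) = 3/2 - 1/(2*H)/2 = 3/2 - 1/(4*H))
a = -72 (a = 4*(9*(-2)) = 4*(-18) = -72)
(V(2)/(-3) + a/24)*157 - 53 = (((1/4)*(-1 + 6*2)/2)/(-3) - 72/24)*157 - 53 = (((1/4)*(1/2)*(-1 + 12))*(-1/3) - 72*1/24)*157 - 53 = (((1/4)*(1/2)*11)*(-1/3) - 3)*157 - 53 = ((11/8)*(-1/3) - 3)*157 - 53 = (-11/24 - 3)*157 - 53 = -83/24*157 - 53 = -13031/24 - 53 = -14303/24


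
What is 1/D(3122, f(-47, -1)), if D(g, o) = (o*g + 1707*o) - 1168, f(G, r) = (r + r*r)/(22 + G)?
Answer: -1/1168 ≈ -0.00085616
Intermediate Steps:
f(G, r) = (r + r²)/(22 + G)
D(g, o) = -1168 + 1707*o + g*o (D(g, o) = (g*o + 1707*o) - 1168 = (1707*o + g*o) - 1168 = -1168 + 1707*o + g*o)
1/D(3122, f(-47, -1)) = 1/(-1168 + 1707*(-(1 - 1)/(22 - 47)) + 3122*(-(1 - 1)/(22 - 47))) = 1/(-1168 + 1707*(-1*0/(-25)) + 3122*(-1*0/(-25))) = 1/(-1168 + 1707*(-1*(-1/25)*0) + 3122*(-1*(-1/25)*0)) = 1/(-1168 + 1707*0 + 3122*0) = 1/(-1168 + 0 + 0) = 1/(-1168) = -1/1168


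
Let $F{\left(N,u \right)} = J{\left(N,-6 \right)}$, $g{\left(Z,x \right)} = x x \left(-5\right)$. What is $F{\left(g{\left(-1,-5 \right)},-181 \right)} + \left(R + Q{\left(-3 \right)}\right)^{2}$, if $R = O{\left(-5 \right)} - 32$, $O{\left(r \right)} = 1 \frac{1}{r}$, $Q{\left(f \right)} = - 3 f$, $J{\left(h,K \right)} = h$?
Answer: $\frac{10331}{25} \approx 413.24$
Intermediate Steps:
$O{\left(r \right)} = \frac{1}{r}$
$g{\left(Z,x \right)} = - 5 x^{2}$ ($g{\left(Z,x \right)} = x^{2} \left(-5\right) = - 5 x^{2}$)
$F{\left(N,u \right)} = N$
$R = - \frac{161}{5}$ ($R = \frac{1}{-5} - 32 = - \frac{1}{5} - 32 = - \frac{161}{5} \approx -32.2$)
$F{\left(g{\left(-1,-5 \right)},-181 \right)} + \left(R + Q{\left(-3 \right)}\right)^{2} = - 5 \left(-5\right)^{2} + \left(- \frac{161}{5} - -9\right)^{2} = \left(-5\right) 25 + \left(- \frac{161}{5} + 9\right)^{2} = -125 + \left(- \frac{116}{5}\right)^{2} = -125 + \frac{13456}{25} = \frac{10331}{25}$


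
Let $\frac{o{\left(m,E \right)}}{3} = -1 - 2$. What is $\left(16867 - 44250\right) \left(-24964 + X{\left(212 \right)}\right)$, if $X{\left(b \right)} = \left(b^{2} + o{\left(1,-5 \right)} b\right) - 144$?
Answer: $-490922424$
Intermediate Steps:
$o{\left(m,E \right)} = -9$ ($o{\left(m,E \right)} = 3 \left(-1 - 2\right) = 3 \left(-3\right) = -9$)
$X{\left(b \right)} = -144 + b^{2} - 9 b$ ($X{\left(b \right)} = \left(b^{2} - 9 b\right) - 144 = -144 + b^{2} - 9 b$)
$\left(16867 - 44250\right) \left(-24964 + X{\left(212 \right)}\right) = \left(16867 - 44250\right) \left(-24964 - \left(2052 - 44944\right)\right) = - 27383 \left(-24964 - -42892\right) = - 27383 \left(-24964 + 42892\right) = \left(-27383\right) 17928 = -490922424$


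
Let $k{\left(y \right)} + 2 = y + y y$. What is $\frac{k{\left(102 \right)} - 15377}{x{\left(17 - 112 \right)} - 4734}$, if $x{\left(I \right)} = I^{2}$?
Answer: $- \frac{4873}{4291} \approx -1.1356$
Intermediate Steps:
$k{\left(y \right)} = -2 + y + y^{2}$ ($k{\left(y \right)} = -2 + \left(y + y y\right) = -2 + \left(y + y^{2}\right) = -2 + y + y^{2}$)
$\frac{k{\left(102 \right)} - 15377}{x{\left(17 - 112 \right)} - 4734} = \frac{\left(-2 + 102 + 102^{2}\right) - 15377}{\left(17 - 112\right)^{2} - 4734} = \frac{\left(-2 + 102 + 10404\right) - 15377}{\left(-95\right)^{2} - 4734} = \frac{10504 - 15377}{9025 - 4734} = - \frac{4873}{4291}$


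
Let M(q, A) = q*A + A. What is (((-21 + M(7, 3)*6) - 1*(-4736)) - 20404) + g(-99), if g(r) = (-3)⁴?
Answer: -15464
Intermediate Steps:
g(r) = 81
M(q, A) = A + A*q (M(q, A) = A*q + A = A + A*q)
(((-21 + M(7, 3)*6) - 1*(-4736)) - 20404) + g(-99) = (((-21 + (3*(1 + 7))*6) - 1*(-4736)) - 20404) + 81 = (((-21 + (3*8)*6) + 4736) - 20404) + 81 = (((-21 + 24*6) + 4736) - 20404) + 81 = (((-21 + 144) + 4736) - 20404) + 81 = ((123 + 4736) - 20404) + 81 = (4859 - 20404) + 81 = -15545 + 81 = -15464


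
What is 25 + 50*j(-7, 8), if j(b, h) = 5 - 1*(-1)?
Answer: 325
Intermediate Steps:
j(b, h) = 6 (j(b, h) = 5 + 1 = 6)
25 + 50*j(-7, 8) = 25 + 50*6 = 25 + 300 = 325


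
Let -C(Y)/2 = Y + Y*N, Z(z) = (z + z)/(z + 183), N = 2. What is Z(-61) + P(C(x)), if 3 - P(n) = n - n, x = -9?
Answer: 2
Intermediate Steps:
Z(z) = 2*z/(183 + z) (Z(z) = (2*z)/(183 + z) = 2*z/(183 + z))
C(Y) = -6*Y (C(Y) = -2*(Y + Y*2) = -2*(Y + 2*Y) = -6*Y)
P(n) = 3 (P(n) = 3 - (n - n) = 3 - 1*0 = 3 + 0 = 3)
Z(-61) + P(C(x)) = 2*(-61)/(183 - 61) + 3 = 2*(-61)/122 + 3 = 2*(-61)*(1/122) + 3 = -1 + 3 = 2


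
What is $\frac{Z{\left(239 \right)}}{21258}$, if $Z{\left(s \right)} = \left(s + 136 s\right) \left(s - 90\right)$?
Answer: $\frac{4878707}{21258} \approx 229.5$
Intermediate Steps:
$Z{\left(s \right)} = 137 s \left(-90 + s\right)$
$\frac{Z{\left(239 \right)}}{21258} = \frac{137 \cdot 239 \left(-90 + 239\right)}{21258} = 137 \cdot 239 \cdot 149 \cdot \frac{1}{21258} = 4878707 \cdot \frac{1}{21258} = \frac{4878707}{21258}$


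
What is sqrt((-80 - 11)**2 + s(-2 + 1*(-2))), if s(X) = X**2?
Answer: sqrt(8297) ≈ 91.088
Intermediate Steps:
sqrt((-80 - 11)**2 + s(-2 + 1*(-2))) = sqrt((-80 - 11)**2 + (-2 + 1*(-2))**2) = sqrt((-91)**2 + (-2 - 2)**2) = sqrt(8281 + (-4)**2) = sqrt(8281 + 16) = sqrt(8297)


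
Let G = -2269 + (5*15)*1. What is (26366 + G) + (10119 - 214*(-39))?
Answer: 42637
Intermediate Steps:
G = -2194 (G = -2269 + 75*1 = -2269 + 75 = -2194)
(26366 + G) + (10119 - 214*(-39)) = (26366 - 2194) + (10119 - 214*(-39)) = 24172 + (10119 + 8346) = 24172 + 18465 = 42637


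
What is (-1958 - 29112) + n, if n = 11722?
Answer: -19348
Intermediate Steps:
(-1958 - 29112) + n = (-1958 - 29112) + 11722 = -31070 + 11722 = -19348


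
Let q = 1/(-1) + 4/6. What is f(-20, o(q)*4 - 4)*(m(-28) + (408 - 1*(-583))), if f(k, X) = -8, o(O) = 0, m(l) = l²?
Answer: -14200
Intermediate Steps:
q = -⅓ (q = 1*(-1) + 4*(⅙) = -1 + ⅔ = -⅓ ≈ -0.33333)
f(-20, o(q)*4 - 4)*(m(-28) + (408 - 1*(-583))) = -8*((-28)² + (408 - 1*(-583))) = -8*(784 + (408 + 583)) = -8*(784 + 991) = -8*1775 = -14200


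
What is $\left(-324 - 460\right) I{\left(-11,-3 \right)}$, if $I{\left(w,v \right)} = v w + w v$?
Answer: $-51744$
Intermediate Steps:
$I{\left(w,v \right)} = 2 v w$ ($I{\left(w,v \right)} = v w + v w = 2 v w$)
$\left(-324 - 460\right) I{\left(-11,-3 \right)} = \left(-324 - 460\right) 2 \left(-3\right) \left(-11\right) = \left(-784\right) 66 = -51744$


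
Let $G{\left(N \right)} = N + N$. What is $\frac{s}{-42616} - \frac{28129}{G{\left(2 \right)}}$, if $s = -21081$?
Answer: $- \frac{299665285}{42616} \approx -7031.8$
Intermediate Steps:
$G{\left(N \right)} = 2 N$
$\frac{s}{-42616} - \frac{28129}{G{\left(2 \right)}} = - \frac{21081}{-42616} - \frac{28129}{2 \cdot 2} = \left(-21081\right) \left(- \frac{1}{42616}\right) - \frac{28129}{4} = \frac{21081}{42616} - \frac{28129}{4} = - \frac{299665285}{42616}$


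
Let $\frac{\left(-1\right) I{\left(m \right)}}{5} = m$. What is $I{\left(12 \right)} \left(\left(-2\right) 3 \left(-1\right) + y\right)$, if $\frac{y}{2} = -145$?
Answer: $17040$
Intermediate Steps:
$I{\left(m \right)} = - 5 m$
$y = -290$ ($y = 2 \left(-145\right) = -290$)
$I{\left(12 \right)} \left(\left(-2\right) 3 \left(-1\right) + y\right) = \left(-5\right) 12 \left(\left(-2\right) 3 \left(-1\right) - 290\right) = - 60 \left(\left(-6\right) \left(-1\right) - 290\right) = - 60 \left(6 - 290\right) = \left(-60\right) \left(-284\right) = 17040$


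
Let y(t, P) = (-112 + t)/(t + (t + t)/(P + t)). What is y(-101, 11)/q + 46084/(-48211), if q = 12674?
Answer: -2595138827069/2715400495016 ≈ -0.95571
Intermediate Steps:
y(t, P) = (-112 + t)/(t + 2*t/(P + t)) (y(t, P) = (-112 + t)/(t + (2*t)/(P + t)) = (-112 + t)/(t + 2*t/(P + t)))
y(-101, 11)/q + 46084/(-48211) = (((-101)² - 112*11 - 112*(-101) + 11*(-101))/((-101)*(2 + 11 - 101)))/12674 + 46084/(-48211) = -1/101*(10201 - 1232 + 11312 - 1111)/(-88)*(1/12674) + 46084*(-1/48211) = -1/101*(-1/88)*19170*(1/12674) - 46084/48211 = (9585/4444)*(1/12674) - 46084/48211 = 9585/56323256 - 46084/48211 = -2595138827069/2715400495016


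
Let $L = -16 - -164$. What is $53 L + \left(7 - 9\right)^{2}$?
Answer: $7848$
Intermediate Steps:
$L = 148$ ($L = -16 + 164 = 148$)
$53 L + \left(7 - 9\right)^{2} = 53 \cdot 148 + \left(7 - 9\right)^{2} = 7844 + \left(-2\right)^{2} = 7844 + 4 = 7848$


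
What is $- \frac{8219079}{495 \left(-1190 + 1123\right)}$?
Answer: $\frac{83021}{335} \approx 247.82$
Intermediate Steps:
$- \frac{8219079}{495 \left(-1190 + 1123\right)} = - \frac{8219079}{495 \left(-67\right)} = - \frac{8219079}{-33165} = \left(-8219079\right) \left(- \frac{1}{33165}\right) = \frac{83021}{335}$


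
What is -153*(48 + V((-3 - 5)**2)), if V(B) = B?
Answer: -17136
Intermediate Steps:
-153*(48 + V((-3 - 5)**2)) = -153*(48 + (-3 - 5)**2) = -153*(48 + (-8)**2) = -153*(48 + 64) = -153*112 = -17136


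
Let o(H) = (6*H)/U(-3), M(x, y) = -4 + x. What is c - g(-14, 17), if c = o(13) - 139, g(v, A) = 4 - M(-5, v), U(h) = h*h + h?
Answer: -139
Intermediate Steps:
U(h) = h + h² (U(h) = h² + h = h + h²)
g(v, A) = 13 (g(v, A) = 4 - (-4 - 5) = 4 - 1*(-9) = 4 + 9 = 13)
o(H) = H (o(H) = (6*H)/((-3*(1 - 3))) = (6*H)/((-3*(-2))) = (6*H)/6 = (6*H)*(⅙) = H)
c = -126 (c = 13 - 139 = -126)
c - g(-14, 17) = -126 - 1*13 = -126 - 13 = -139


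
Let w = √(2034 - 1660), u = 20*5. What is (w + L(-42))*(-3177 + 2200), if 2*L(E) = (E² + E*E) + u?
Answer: -1772278 - 977*√374 ≈ -1.7912e+6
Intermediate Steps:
u = 100
w = √374 ≈ 19.339
L(E) = 50 + E² (L(E) = ((E² + E*E) + 100)/2 = ((E² + E²) + 100)/2 = (2*E² + 100)/2 = (100 + 2*E²)/2 = 50 + E²)
(w + L(-42))*(-3177 + 2200) = (√374 + (50 + (-42)²))*(-3177 + 2200) = (√374 + (50 + 1764))*(-977) = (√374 + 1814)*(-977) = (1814 + √374)*(-977) = -1772278 - 977*√374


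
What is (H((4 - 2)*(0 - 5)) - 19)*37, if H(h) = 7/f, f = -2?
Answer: -1665/2 ≈ -832.50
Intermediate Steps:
H(h) = -7/2 (H(h) = 7/(-2) = 7*(-½) = -7/2)
(H((4 - 2)*(0 - 5)) - 19)*37 = (-7/2 - 19)*37 = -45/2*37 = -1665/2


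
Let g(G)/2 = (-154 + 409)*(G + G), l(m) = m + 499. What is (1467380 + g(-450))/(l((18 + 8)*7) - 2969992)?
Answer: -1008380/2969311 ≈ -0.33960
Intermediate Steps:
l(m) = 499 + m
g(G) = 1020*G (g(G) = 2*((-154 + 409)*(G + G)) = 2*(255*(2*G)) = 2*(510*G) = 1020*G)
(1467380 + g(-450))/(l((18 + 8)*7) - 2969992) = (1467380 + 1020*(-450))/((499 + (18 + 8)*7) - 2969992) = (1467380 - 459000)/((499 + 26*7) - 2969992) = 1008380/((499 + 182) - 2969992) = 1008380/(681 - 2969992) = 1008380/(-2969311) = 1008380*(-1/2969311) = -1008380/2969311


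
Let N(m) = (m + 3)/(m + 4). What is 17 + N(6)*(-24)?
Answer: -23/5 ≈ -4.6000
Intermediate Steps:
N(m) = (3 + m)/(4 + m)
17 + N(6)*(-24) = 17 + ((3 + 6)/(4 + 6))*(-24) = 17 + (9/10)*(-24) = 17 - 108/5 = -23/5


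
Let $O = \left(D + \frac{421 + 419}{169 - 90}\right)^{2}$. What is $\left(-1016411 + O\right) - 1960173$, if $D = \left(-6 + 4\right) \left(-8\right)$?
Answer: $- \frac{18572433928}{6241} \approx -2.9759 \cdot 10^{6}$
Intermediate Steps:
$D = 16$ ($D = \left(-2\right) \left(-8\right) = 16$)
$O = \frac{4426816}{6241}$ ($O = \left(16 + \frac{421 + 419}{169 - 90}\right)^{2} = \left(16 + \frac{840}{79}\right)^{2} = \left(\frac{2104}{79}\right)^{2} = \frac{4426816}{6241} \approx 709.31$)
$\left(-1016411 + O\right) - 1960173 = \left(-1016411 + \frac{4426816}{6241}\right) - 1960173 = - \frac{6338994235}{6241} - 1960173 = - \frac{18572433928}{6241}$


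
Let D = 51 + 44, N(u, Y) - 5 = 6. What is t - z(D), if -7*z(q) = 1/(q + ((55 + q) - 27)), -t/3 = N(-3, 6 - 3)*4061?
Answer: -204503837/1526 ≈ -1.3401e+5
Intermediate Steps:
N(u, Y) = 11 (N(u, Y) = 5 + 6 = 11)
D = 95
t = -134013 (t = -33*4061 = -3*44671 = -134013)
z(q) = -1/(7*(28 + 2*q)) (z(q) = -1/(7*(q + ((55 + q) - 27))) = -1/(7*(q + (28 + q))) = -1/(7*(28 + 2*q)))
t - z(D) = -134013 - (-1)/(196 + 14*95) = -134013 - (-1)/(196 + 1330) = -134013 - (-1)/1526 = -134013 - 1*(-1/1526) = -134013 + 1/1526 = -204503837/1526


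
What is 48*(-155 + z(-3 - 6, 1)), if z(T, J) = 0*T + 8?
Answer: -7056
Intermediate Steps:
z(T, J) = 8 (z(T, J) = 0 + 8 = 8)
48*(-155 + z(-3 - 6, 1)) = 48*(-155 + 8) = 48*(-147) = -7056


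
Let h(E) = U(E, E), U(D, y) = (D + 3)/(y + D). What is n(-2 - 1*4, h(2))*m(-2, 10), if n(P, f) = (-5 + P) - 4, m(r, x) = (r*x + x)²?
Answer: -1500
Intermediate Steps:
m(r, x) = (x + r*x)²
U(D, y) = (3 + D)/(D + y)
h(E) = (3 + E)/(2*E) (h(E) = (3 + E)/(E + E) = (3 + E)/((2*E)) = (1/(2*E))*(3 + E) = (3 + E)/(2*E))
n(P, f) = -9 + P
n(-2 - 1*4, h(2))*m(-2, 10) = (-9 + (-2 - 1*4))*(10²*(1 - 2)²) = (-9 + (-2 - 4))*(100*(-1)²) = (-9 - 6)*(100*1) = -15*100 = -1500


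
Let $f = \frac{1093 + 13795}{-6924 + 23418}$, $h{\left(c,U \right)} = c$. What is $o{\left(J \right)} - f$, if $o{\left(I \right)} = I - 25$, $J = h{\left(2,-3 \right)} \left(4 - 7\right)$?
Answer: $- \frac{263101}{8247} \approx -31.903$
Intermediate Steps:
$J = -6$ ($J = 2 \left(4 - 7\right) = 2 \left(-3\right) = -6$)
$o{\left(I \right)} = -25 + I$ ($o{\left(I \right)} = I - 25 = -25 + I$)
$f = \frac{7444}{8247}$ ($f = \frac{14888}{16494} = 14888 \cdot \frac{1}{16494} = \frac{7444}{8247} \approx 0.90263$)
$o{\left(J \right)} - f = \left(-25 - 6\right) - \frac{7444}{8247} = -31 - \frac{7444}{8247} = - \frac{263101}{8247}$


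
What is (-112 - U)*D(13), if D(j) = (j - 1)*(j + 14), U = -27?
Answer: -27540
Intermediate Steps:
D(j) = (-1 + j)*(14 + j)
(-112 - U)*D(13) = (-112 - 1*(-27))*(-14 + 13² + 13*13) = (-112 + 27)*(-14 + 169 + 169) = -85*324 = -27540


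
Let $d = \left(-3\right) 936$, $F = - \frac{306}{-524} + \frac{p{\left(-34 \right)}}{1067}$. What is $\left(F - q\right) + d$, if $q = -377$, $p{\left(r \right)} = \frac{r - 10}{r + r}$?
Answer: $- \frac{1050031819}{432038} \approx -2430.4$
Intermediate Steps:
$p{\left(r \right)} = \frac{-10 + r}{2 r}$
$F = \frac{252559}{432038}$ ($F = - \frac{306}{-524} + \frac{\frac{1}{2} \frac{1}{-34} \left(-10 - 34\right)}{1067} = \left(-306\right) \left(- \frac{1}{524}\right) + \frac{1}{2} \left(- \frac{1}{34}\right) \left(-44\right) \frac{1}{1067} = \frac{153}{262} + \frac{11}{17} \cdot \frac{1}{1067} = \frac{153}{262} + \frac{1}{1649} = \frac{252559}{432038} \approx 0.58458$)
$d = -2808$
$\left(F - q\right) + d = \left(\frac{252559}{432038} - -377\right) - 2808 = \left(\frac{252559}{432038} + 377\right) - 2808 = \frac{163130885}{432038} - 2808 = - \frac{1050031819}{432038}$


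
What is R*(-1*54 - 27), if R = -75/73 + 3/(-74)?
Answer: 467289/5402 ≈ 86.503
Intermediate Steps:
R = -5769/5402 (R = -75*1/73 + 3*(-1/74) = -75/73 - 3/74 = -5769/5402 ≈ -1.0679)
R*(-1*54 - 27) = -5769*(-1*54 - 27)/5402 = -5769*(-54 - 27)/5402 = -5769/5402*(-81) = 467289/5402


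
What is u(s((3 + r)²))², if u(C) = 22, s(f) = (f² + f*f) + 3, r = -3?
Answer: 484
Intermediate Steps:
s(f) = 3 + 2*f² (s(f) = (f² + f²) + 3 = 2*f² + 3 = 3 + 2*f²)
u(s((3 + r)²))² = 22² = 484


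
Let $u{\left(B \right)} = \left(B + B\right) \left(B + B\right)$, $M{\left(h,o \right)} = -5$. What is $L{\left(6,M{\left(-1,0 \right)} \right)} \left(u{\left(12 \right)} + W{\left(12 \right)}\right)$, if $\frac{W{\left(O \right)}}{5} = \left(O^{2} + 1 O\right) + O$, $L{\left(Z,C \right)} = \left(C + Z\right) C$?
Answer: $-7080$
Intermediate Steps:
$L{\left(Z,C \right)} = C \left(C + Z\right)$
$u{\left(B \right)} = 4 B^{2}$ ($u{\left(B \right)} = 2 B 2 B = 4 B^{2}$)
$W{\left(O \right)} = 5 O^{2} + 10 O$ ($W{\left(O \right)} = 5 \left(\left(O^{2} + 1 O\right) + O\right) = 5 \left(\left(O^{2} + O\right) + O\right) = 5 \left(\left(O + O^{2}\right) + O\right) = 5 \left(O^{2} + 2 O\right) = 5 O^{2} + 10 O$)
$L{\left(6,M{\left(-1,0 \right)} \right)} \left(u{\left(12 \right)} + W{\left(12 \right)}\right) = - 5 \left(-5 + 6\right) \left(4 \cdot 12^{2} + 5 \cdot 12 \left(2 + 12\right)\right) = \left(-5\right) 1 \left(4 \cdot 144 + 5 \cdot 12 \cdot 14\right) = - 5 \left(576 + 840\right) = \left(-5\right) 1416 = -7080$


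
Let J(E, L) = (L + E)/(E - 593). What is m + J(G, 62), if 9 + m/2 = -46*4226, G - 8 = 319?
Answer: -103423849/266 ≈ -3.8881e+5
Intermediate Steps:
G = 327 (G = 8 + 319 = 327)
J(E, L) = (E + L)/(-593 + E)
m = -388810 (m = -18 + 2*(-46*4226) = -18 + 2*(-194396) = -18 - 388792 = -388810)
m + J(G, 62) = -388810 + (327 + 62)/(-593 + 327) = -388810 + 389/(-266) = -388810 - 1/266*389 = -388810 - 389/266 = -103423849/266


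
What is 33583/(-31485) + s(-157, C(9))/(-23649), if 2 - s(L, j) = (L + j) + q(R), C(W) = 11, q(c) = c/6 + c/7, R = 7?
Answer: -1597591859/1489177530 ≈ -1.0728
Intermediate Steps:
q(c) = 13*c/42 (q(c) = c*(1/6) + c*(1/7) = c/6 + c/7 = 13*c/42)
s(L, j) = -1/6 - L - j (s(L, j) = 2 - ((L + j) + (13/42)*7) = 2 - ((L + j) + 13/6) = 2 - (13/6 + L + j) = 2 + (-13/6 - L - j) = -1/6 - L - j)
33583/(-31485) + s(-157, C(9))/(-23649) = 33583/(-31485) + (-1/6 - 1*(-157) - 1*11)/(-23649) = 33583*(-1/31485) + (-1/6 + 157 - 11)*(-1/23649) = -33583/31485 + (875/6)*(-1/23649) = -33583/31485 - 875/141894 = -1597591859/1489177530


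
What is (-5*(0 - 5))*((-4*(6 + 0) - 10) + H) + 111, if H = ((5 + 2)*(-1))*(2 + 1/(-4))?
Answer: -4181/4 ≈ -1045.3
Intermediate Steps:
H = -49/4 (H = (7*(-1))*(2 - ¼) = -7*7/4 = -49/4 ≈ -12.250)
(-5*(0 - 5))*((-4*(6 + 0) - 10) + H) + 111 = (-5*(0 - 5))*((-4*(6 + 0) - 10) - 49/4) + 111 = (-5*(-5))*((-4*6 - 10) - 49/4) + 111 = 25*((-24 - 10) - 49/4) + 111 = 25*(-34 - 49/4) + 111 = 25*(-185/4) + 111 = -4625/4 + 111 = -4181/4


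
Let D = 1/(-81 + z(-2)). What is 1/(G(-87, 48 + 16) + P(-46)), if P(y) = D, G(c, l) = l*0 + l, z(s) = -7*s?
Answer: 67/4287 ≈ 0.015629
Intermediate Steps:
G(c, l) = l (G(c, l) = 0 + l = l)
D = -1/67 (D = 1/(-81 - 7*(-2)) = 1/(-81 + 14) = 1/(-67) = -1/67 ≈ -0.014925)
P(y) = -1/67
1/(G(-87, 48 + 16) + P(-46)) = 1/((48 + 16) - 1/67) = 1/(64 - 1/67) = 1/(4287/67) = 67/4287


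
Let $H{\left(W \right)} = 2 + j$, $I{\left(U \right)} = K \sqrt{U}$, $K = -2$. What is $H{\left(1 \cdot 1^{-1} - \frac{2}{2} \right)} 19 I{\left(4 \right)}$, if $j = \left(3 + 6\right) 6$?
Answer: $-4256$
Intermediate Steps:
$I{\left(U \right)} = - 2 \sqrt{U}$
$j = 54$ ($j = 9 \cdot 6 = 54$)
$H{\left(W \right)} = 56$ ($H{\left(W \right)} = 2 + 54 = 56$)
$H{\left(1 \cdot 1^{-1} - \frac{2}{2} \right)} 19 I{\left(4 \right)} = 56 \cdot 19 \left(- 2 \sqrt{4}\right) = 1064 \left(\left(-2\right) 2\right) = 1064 \left(-4\right) = -4256$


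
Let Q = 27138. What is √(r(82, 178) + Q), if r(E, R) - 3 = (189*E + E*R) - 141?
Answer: √57094 ≈ 238.94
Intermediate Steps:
r(E, R) = -138 + 189*E + E*R (r(E, R) = 3 + ((189*E + E*R) - 141) = 3 + (-141 + 189*E + E*R) = -138 + 189*E + E*R)
√(r(82, 178) + Q) = √((-138 + 189*82 + 82*178) + 27138) = √((-138 + 15498 + 14596) + 27138) = √(29956 + 27138) = √57094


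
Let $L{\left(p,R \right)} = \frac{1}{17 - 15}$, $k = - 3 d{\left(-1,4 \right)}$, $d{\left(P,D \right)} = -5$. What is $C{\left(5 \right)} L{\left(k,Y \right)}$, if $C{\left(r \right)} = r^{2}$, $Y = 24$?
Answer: $\frac{25}{2} \approx 12.5$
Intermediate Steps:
$k = 15$ ($k = \left(-3\right) \left(-5\right) = 15$)
$L{\left(p,R \right)} = \frac{1}{2}$
$C{\left(5 \right)} L{\left(k,Y \right)} = 5^{2} \cdot \frac{1}{2} = 25 \cdot \frac{1}{2} = \frac{25}{2}$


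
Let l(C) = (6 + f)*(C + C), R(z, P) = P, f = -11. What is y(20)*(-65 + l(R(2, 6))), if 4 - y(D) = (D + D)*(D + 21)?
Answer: 204500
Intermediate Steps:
y(D) = 4 - 2*D*(21 + D) (y(D) = 4 - (D + D)*(D + 21) = 4 - 2*D*(21 + D))
l(C) = -10*C (l(C) = (6 - 11)*(C + C) = -10*C)
y(20)*(-65 + l(R(2, 6))) = (4 - 42*20 - 2*20²)*(-65 - 10*6) = (4 - 840 - 2*400)*(-65 - 60) = (4 - 840 - 800)*(-125) = -1636*(-125) = 204500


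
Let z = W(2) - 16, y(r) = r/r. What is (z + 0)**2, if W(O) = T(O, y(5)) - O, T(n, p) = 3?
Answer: 225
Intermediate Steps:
y(r) = 1
W(O) = 3 - O
z = -15 (z = (3 - 1*2) - 16 = (3 - 2) - 16 = 1 - 16 = -15)
(z + 0)**2 = (-15 + 0)**2 = (-15)**2 = 225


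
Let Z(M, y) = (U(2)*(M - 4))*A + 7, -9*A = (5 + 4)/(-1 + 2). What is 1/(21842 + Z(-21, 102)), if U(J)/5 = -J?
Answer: 1/21599 ≈ 4.6298e-5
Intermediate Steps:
U(J) = -5*J (U(J) = 5*(-J) = -5*J)
A = -1 (A = -(5 + 4)/(9*(-1 + 2)) = -1/1 = -1 ≈ -1.0000)
Z(M, y) = -33 + 10*M (Z(M, y) = ((-5*2)*(M - 4))*(-1) + 7 = -10*(-4 + M)*(-1) + 7 = (40 - 10*M)*(-1) + 7 = (-40 + 10*M) + 7 = -33 + 10*M)
1/(21842 + Z(-21, 102)) = 1/(21842 + (-33 + 10*(-21))) = 1/(21842 + (-33 - 210)) = 1/(21842 - 243) = 1/21599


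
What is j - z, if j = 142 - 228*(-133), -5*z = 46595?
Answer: 39785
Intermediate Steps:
z = -9319 (z = -⅕*46595 = -9319)
j = 30466 (j = 142 + 30324 = 30466)
j - z = 30466 - 1*(-9319) = 30466 + 9319 = 39785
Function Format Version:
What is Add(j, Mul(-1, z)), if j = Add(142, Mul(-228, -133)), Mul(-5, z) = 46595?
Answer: 39785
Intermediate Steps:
z = -9319 (z = Mul(Rational(-1, 5), 46595) = -9319)
j = 30466 (j = Add(142, 30324) = 30466)
Add(j, Mul(-1, z)) = Add(30466, Mul(-1, -9319)) = Add(30466, 9319) = 39785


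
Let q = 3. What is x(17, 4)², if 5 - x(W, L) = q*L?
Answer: 49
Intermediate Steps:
x(W, L) = 5 - 3*L
x(17, 4)² = (5 - 3*4)² = (5 - 12)² = (-7)² = 49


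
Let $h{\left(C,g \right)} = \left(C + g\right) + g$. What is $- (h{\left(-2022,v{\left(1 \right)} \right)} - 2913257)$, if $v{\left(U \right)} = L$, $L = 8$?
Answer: $2915263$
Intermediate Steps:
$v{\left(U \right)} = 8$
$h{\left(C,g \right)} = C + 2 g$
$- (h{\left(-2022,v{\left(1 \right)} \right)} - 2913257) = - (\left(-2022 + 2 \cdot 8\right) - 2913257) = - (\left(-2022 + 16\right) - 2913257) = - (-2006 - 2913257) = \left(-1\right) \left(-2915263\right) = 2915263$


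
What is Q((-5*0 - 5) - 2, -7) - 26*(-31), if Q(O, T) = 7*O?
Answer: 757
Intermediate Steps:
Q((-5*0 - 5) - 2, -7) - 26*(-31) = 7*((-5*0 - 5) - 2) - 26*(-31) = 7*((0 - 5) - 2) + 806 = 7*(-5 - 2) + 806 = 7*(-7) + 806 = -49 + 806 = 757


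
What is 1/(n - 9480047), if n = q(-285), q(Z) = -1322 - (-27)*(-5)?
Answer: -1/9481504 ≈ -1.0547e-7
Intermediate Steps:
q(Z) = -1457 (q(Z) = -1322 - 1*135 = -1322 - 135 = -1457)
n = -1457
1/(n - 9480047) = 1/(-1457 - 9480047) = 1/(-9481504) = -1/9481504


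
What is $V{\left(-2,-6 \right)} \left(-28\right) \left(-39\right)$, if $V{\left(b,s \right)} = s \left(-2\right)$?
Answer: $13104$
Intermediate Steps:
$V{\left(b,s \right)} = - 2 s$
$V{\left(-2,-6 \right)} \left(-28\right) \left(-39\right) = \left(-2\right) \left(-6\right) \left(-28\right) \left(-39\right) = 12 \left(-28\right) \left(-39\right) = \left(-336\right) \left(-39\right) = 13104$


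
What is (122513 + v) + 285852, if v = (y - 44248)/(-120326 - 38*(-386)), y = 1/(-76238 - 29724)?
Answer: 4571950193518117/11195732996 ≈ 4.0837e+5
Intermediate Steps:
y = -1/105962 (y = 1/(-105962) = -1/105962 ≈ -9.4373e-6)
v = 4688606577/11195732996 (v = (-1/105962 - 44248)/(-120326 - 38*(-386)) = -4688606577/(105962*(-120326 + 14668)) = -4688606577/105962/(-105658) = -4688606577/105962*(-1/105658) = 4688606577/11195732996 ≈ 0.41879)
(122513 + v) + 285852 = (122513 + 4688606577/11195732996) + 285852 = 1371627525145525/11195732996 + 285852 = 4571950193518117/11195732996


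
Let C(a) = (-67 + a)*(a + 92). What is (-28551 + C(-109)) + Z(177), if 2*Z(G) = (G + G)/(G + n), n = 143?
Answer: -8178703/320 ≈ -25558.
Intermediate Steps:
C(a) = (-67 + a)*(92 + a)
Z(G) = G/(143 + G) (Z(G) = ((G + G)/(G + 143))/2 = ((2*G)/(143 + G))/2 = (2*G/(143 + G))/2 = G/(143 + G))
(-28551 + C(-109)) + Z(177) = (-28551 + (-6164 + (-109)² + 25*(-109))) + 177/(143 + 177) = (-28551 + (-6164 + 11881 - 2725)) + 177/320 = (-28551 + 2992) + 177*(1/320) = -25559 + 177/320 = -8178703/320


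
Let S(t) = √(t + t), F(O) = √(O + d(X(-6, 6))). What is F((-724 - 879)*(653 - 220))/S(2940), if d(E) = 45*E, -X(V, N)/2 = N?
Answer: I*√20839170/420 ≈ 10.869*I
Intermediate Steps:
X(V, N) = -2*N
F(O) = √(-540 + O) (F(O) = √(O + 45*(-2*6)) = √(O + 45*(-12)) = √(O - 540) = √(-540 + O))
S(t) = √2*√t (S(t) = √(2*t) = √2*√t)
F((-724 - 879)*(653 - 220))/S(2940) = √(-540 + (-724 - 879)*(653 - 220))/((√2*√2940)) = √(-540 - 1603*433)/((√2*(14*√15))) = √(-540 - 694099)/((14*√30)) = √(-694639)*(√30/420) = (I*√694639)*(√30/420) = I*√20839170/420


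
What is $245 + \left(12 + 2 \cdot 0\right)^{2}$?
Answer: $389$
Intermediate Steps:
$245 + \left(12 + 2 \cdot 0\right)^{2} = 245 + \left(12 + 0\right)^{2} = 245 + 12^{2} = 245 + 144 = 389$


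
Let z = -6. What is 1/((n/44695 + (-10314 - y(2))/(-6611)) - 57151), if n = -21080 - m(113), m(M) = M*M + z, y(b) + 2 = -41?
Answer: -295478645/16886664714123 ≈ -1.7498e-5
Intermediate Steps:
y(b) = -43 (y(b) = -2 - 41 = -43)
m(M) = -6 + M² (m(M) = M*M - 6 = M² - 6 = -6 + M²)
n = -33843 (n = -21080 - (-6 + 113²) = -21080 - (-6 + 12769) = -21080 - 1*12763 = -21080 - 12763 = -33843)
1/((n/44695 + (-10314 - y(2))/(-6611)) - 57151) = 1/((-33843/44695 + (-10314 - 1*(-43))/(-6611)) - 57151) = 1/((-33843*1/44695 + (-10314 + 43)*(-1/6611)) - 57151) = 1/((-33843/44695 - 10271*(-1/6611)) - 57151) = 1/((-33843/44695 + 10271/6611) - 57151) = 1/(235326272/295478645 - 57151) = 1/(-16886664714123/295478645) = -295478645/16886664714123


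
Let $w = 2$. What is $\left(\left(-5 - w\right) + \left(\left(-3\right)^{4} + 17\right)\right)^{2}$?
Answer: $8281$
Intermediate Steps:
$\left(\left(-5 - w\right) + \left(\left(-3\right)^{4} + 17\right)\right)^{2} = \left(\left(-5 - 2\right) + \left(\left(-3\right)^{4} + 17\right)\right)^{2} = \left(\left(-5 - 2\right) + \left(81 + 17\right)\right)^{2} = \left(-7 + 98\right)^{2} = 91^{2} = 8281$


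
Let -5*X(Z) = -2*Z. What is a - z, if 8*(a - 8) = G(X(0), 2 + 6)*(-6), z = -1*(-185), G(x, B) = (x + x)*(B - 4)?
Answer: -177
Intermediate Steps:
X(Z) = 2*Z/5 (X(Z) = -(-2)*Z/5 = 2*Z/5)
G(x, B) = 2*x*(-4 + B) (G(x, B) = (2*x)*(-4 + B) = 2*x*(-4 + B))
z = 185
a = 8 (a = 8 + ((2*((⅖)*0)*(-4 + (2 + 6)))*(-6))/8 = 8 + ((2*0*(-4 + 8))*(-6))/8 = 8 + ((2*0*4)*(-6))/8 = 8 + (0*(-6))/8 = 8 + (⅛)*0 = 8 + 0 = 8)
a - z = 8 - 1*185 = 8 - 185 = -177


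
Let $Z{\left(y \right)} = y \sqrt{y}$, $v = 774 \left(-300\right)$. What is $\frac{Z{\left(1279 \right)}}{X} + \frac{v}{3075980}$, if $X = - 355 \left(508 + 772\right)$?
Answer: $- \frac{11610}{153799} - \frac{1279 \sqrt{1279}}{454400} \approx -0.17615$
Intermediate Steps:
$v = -232200$
$Z{\left(y \right)} = y^{\frac{3}{2}}$
$X = -454400$ ($X = \left(-355\right) 1280 = -454400$)
$\frac{Z{\left(1279 \right)}}{X} + \frac{v}{3075980} = \frac{1279^{\frac{3}{2}}}{-454400} - \frac{232200}{3075980} = 1279 \sqrt{1279} \left(- \frac{1}{454400}\right) - \frac{11610}{153799} = - \frac{1279 \sqrt{1279}}{454400} - \frac{11610}{153799} = - \frac{11610}{153799} - \frac{1279 \sqrt{1279}}{454400}$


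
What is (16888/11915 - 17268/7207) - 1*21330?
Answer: -1831721105054/85871405 ≈ -21331.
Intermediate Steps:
(16888/11915 - 17268/7207) - 1*21330 = (16888*(1/11915) - 17268*1/7207) - 21330 = (16888/11915 - 17268/7207) - 21330 = -84036404/85871405 - 21330 = -1831721105054/85871405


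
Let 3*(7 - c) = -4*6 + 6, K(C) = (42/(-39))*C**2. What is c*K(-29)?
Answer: -11774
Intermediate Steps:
K(C) = -14*C**2/13 (K(C) = (42*(-1/39))*C**2 = -14*C**2/13)
c = 13 (c = 7 - (-4*6 + 6)/3 = 7 - (-24 + 6)/3 = 7 - 1/3*(-18) = 7 + 6 = 13)
c*K(-29) = 13*(-14/13*(-29)**2) = 13*(-14/13*841) = 13*(-11774/13) = -11774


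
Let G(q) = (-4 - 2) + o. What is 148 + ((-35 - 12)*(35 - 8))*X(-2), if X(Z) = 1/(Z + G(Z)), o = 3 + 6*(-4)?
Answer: 5561/29 ≈ 191.76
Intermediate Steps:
o = -21 (o = 3 - 24 = -21)
G(q) = -27 (G(q) = (-4 - 2) - 21 = -6 - 21 = -27)
X(Z) = 1/(-27 + Z) (X(Z) = 1/(Z - 27) = 1/(-27 + Z))
148 + ((-35 - 12)*(35 - 8))*X(-2) = 148 + ((-35 - 12)*(35 - 8))/(-27 - 2) = 148 - 47*27/(-29) = 148 - 1269*(-1/29) = 148 + 1269/29 = 5561/29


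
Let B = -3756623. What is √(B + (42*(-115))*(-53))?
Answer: I*√3500633 ≈ 1871.0*I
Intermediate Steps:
√(B + (42*(-115))*(-53)) = √(-3756623 + (42*(-115))*(-53)) = √(-3756623 - 4830*(-53)) = √(-3756623 + 255990) = √(-3500633) = I*√3500633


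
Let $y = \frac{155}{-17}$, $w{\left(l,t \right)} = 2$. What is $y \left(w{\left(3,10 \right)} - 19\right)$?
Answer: $155$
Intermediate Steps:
$y = - \frac{155}{17}$ ($y = 155 \left(- \frac{1}{17}\right) = - \frac{155}{17} \approx -9.1176$)
$y \left(w{\left(3,10 \right)} - 19\right) = - \frac{155 \left(2 - 19\right)}{17} = \left(- \frac{155}{17}\right) \left(-17\right) = 155$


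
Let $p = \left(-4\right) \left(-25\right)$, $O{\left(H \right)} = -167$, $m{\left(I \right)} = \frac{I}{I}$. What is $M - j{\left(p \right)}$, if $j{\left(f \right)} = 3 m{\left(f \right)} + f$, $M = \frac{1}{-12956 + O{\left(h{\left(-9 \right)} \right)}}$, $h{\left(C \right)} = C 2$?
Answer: $- \frac{1351670}{13123} \approx -103.0$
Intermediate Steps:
$m{\left(I \right)} = 1$
$h{\left(C \right)} = 2 C$
$M = - \frac{1}{13123}$ ($M = \frac{1}{-12956 - 167} = \frac{1}{-13123} = - \frac{1}{13123} \approx -7.6202 \cdot 10^{-5}$)
$p = 100$
$j{\left(f \right)} = 3 + f$ ($j{\left(f \right)} = 3 \cdot 1 + f = 3 + f$)
$M - j{\left(p \right)} = - \frac{1}{13123} - \left(3 + 100\right) = - \frac{1}{13123} - 103 = - \frac{1351670}{13123}$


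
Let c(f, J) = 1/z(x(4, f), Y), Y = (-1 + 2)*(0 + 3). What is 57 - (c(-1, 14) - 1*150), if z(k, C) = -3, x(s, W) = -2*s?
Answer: 622/3 ≈ 207.33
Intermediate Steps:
Y = 3 (Y = 1*3 = 3)
c(f, J) = -1/3 (c(f, J) = 1/(-3) = -1/3)
57 - (c(-1, 14) - 1*150) = 57 - (-1/3 - 1*150) = 57 - (-1/3 - 150) = 57 - 1*(-451/3) = 57 + 451/3 = 622/3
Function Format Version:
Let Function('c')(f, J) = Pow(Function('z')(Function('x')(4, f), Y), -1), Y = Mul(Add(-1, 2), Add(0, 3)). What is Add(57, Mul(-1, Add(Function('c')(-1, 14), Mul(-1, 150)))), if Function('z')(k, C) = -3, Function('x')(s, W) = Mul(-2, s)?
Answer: Rational(622, 3) ≈ 207.33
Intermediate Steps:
Y = 3 (Y = Mul(1, 3) = 3)
Function('c')(f, J) = Rational(-1, 3) (Function('c')(f, J) = Pow(-3, -1) = Rational(-1, 3))
Add(57, Mul(-1, Add(Function('c')(-1, 14), Mul(-1, 150)))) = Add(57, Mul(-1, Add(Rational(-1, 3), Mul(-1, 150)))) = Add(57, Mul(-1, Add(Rational(-1, 3), -150))) = Add(57, Mul(-1, Rational(-451, 3))) = Add(57, Rational(451, 3)) = Rational(622, 3)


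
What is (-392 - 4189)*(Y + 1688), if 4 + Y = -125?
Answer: -7141779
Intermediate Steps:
Y = -129 (Y = -4 - 125 = -129)
(-392 - 4189)*(Y + 1688) = (-392 - 4189)*(-129 + 1688) = -4581*1559 = -7141779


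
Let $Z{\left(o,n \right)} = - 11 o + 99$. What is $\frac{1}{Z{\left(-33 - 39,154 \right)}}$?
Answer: $\frac{1}{891} \approx 0.0011223$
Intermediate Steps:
$Z{\left(o,n \right)} = 99 - 11 o$
$\frac{1}{Z{\left(-33 - 39,154 \right)}} = \frac{1}{99 - 11 \left(-33 - 39\right)} = \frac{1}{99 - -792} = \frac{1}{99 + 792} = \frac{1}{891}$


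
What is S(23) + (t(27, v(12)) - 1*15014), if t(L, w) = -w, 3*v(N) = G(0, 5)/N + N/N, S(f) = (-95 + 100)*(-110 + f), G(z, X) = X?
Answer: -556181/36 ≈ -15449.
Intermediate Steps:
S(f) = -550 + 5*f (S(f) = 5*(-110 + f) = -550 + 5*f)
v(N) = ⅓ + 5/(3*N) (v(N) = (5/N + N/N)/3 = (5/N + 1)/3 = (1 + 5/N)/3 = ⅓ + 5/(3*N))
S(23) + (t(27, v(12)) - 1*15014) = (-550 + 5*23) + (-(5 + 12)/(3*12) - 1*15014) = (-550 + 115) + (-17/(3*12) - 15014) = -435 + (-1*17/36 - 15014) = -435 + (-17/36 - 15014) = -435 - 540521/36 = -556181/36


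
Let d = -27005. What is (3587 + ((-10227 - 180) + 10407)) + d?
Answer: -23418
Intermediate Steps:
(3587 + ((-10227 - 180) + 10407)) + d = (3587 + ((-10227 - 180) + 10407)) - 27005 = (3587 + (-10407 + 10407)) - 27005 = (3587 + 0) - 27005 = 3587 - 27005 = -23418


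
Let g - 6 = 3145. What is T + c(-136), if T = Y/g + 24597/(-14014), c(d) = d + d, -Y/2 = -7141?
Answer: -11888364207/44158114 ≈ -269.22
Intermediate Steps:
g = 3151 (g = 6 + 3145 = 3151)
Y = 14282 (Y = -2*(-7141) = 14282)
c(d) = 2*d
T = 122642801/44158114 (T = 14282/3151 + 24597/(-14014) = 14282*(1/3151) + 24597*(-1/14014) = 14282/3151 - 24597/14014 = 122642801/44158114 ≈ 2.7774)
T + c(-136) = 122642801/44158114 + 2*(-136) = 122642801/44158114 - 272 = -11888364207/44158114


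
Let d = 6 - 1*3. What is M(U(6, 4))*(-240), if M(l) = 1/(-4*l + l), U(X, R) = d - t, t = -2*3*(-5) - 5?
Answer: -40/11 ≈ -3.6364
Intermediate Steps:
d = 3 (d = 6 - 3 = 3)
t = 25 (t = -6*(-5) - 5 = 30 - 5 = 25)
U(X, R) = -22 (U(X, R) = 3 - 1*25 = 3 - 25 = -22)
M(l) = -1/(3*l) (M(l) = 1/(-3*l) = -1/(3*l))
M(U(6, 4))*(-240) = -⅓/(-22)*(-240) = -⅓*(-1/22)*(-240) = (1/66)*(-240) = -40/11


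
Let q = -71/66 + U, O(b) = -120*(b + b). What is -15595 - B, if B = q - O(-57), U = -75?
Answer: -121369/66 ≈ -1838.9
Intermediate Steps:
O(b) = -240*b
q = -5021/66 (q = -71/66 - 75 = -5021/66 ≈ -76.076)
B = -907901/66 (B = -5021/66 - (-240)*(-57) = -5021/66 - 1*13680 = -5021/66 - 13680 = -907901/66 ≈ -13756.)
-15595 - B = -15595 - 1*(-907901/66) = -15595 + 907901/66 = -121369/66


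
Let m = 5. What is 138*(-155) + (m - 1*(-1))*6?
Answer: -21354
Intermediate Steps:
138*(-155) + (m - 1*(-1))*6 = 138*(-155) + (5 - 1*(-1))*6 = -21390 + (5 + 1)*6 = -21390 + 6*6 = -21390 + 36 = -21354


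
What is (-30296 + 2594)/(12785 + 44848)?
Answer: -9234/19211 ≈ -0.48066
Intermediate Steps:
(-30296 + 2594)/(12785 + 44848) = -27702/57633 = -27702*1/57633 = -9234/19211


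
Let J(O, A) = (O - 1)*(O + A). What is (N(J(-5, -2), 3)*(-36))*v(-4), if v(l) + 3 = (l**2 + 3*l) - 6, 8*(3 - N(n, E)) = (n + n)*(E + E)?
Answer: -10800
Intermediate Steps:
J(O, A) = (-1 + O)*(A + O)
N(n, E) = 3 - E*n/2 (N(n, E) = 3 - (n + n)*(E + E)/8 = 3 - 2*n*2*E/8 = 3 - E*n/2)
v(l) = -9 + l**2 + 3*l (v(l) = -3 + ((l**2 + 3*l) - 6) = -3 + (-6 + l**2 + 3*l) = -9 + l**2 + 3*l)
(N(J(-5, -2), 3)*(-36))*v(-4) = ((3 - 1/2*3*((-5)**2 - 1*(-2) - 1*(-5) - 2*(-5)))*(-36))*(-9 + (-4)**2 + 3*(-4)) = ((3 - 1/2*3*(25 + 2 + 5 + 10))*(-36))*(-9 + 16 - 12) = ((3 - 1/2*3*42)*(-36))*(-5) = ((3 - 63)*(-36))*(-5) = -60*(-36)*(-5) = 2160*(-5) = -10800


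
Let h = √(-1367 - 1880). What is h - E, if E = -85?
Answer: 85 + I*√3247 ≈ 85.0 + 56.982*I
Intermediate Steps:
h = I*√3247 (h = √(-3247) = I*√3247 ≈ 56.982*I)
h - E = I*√3247 - 1*(-85) = I*√3247 + 85 = 85 + I*√3247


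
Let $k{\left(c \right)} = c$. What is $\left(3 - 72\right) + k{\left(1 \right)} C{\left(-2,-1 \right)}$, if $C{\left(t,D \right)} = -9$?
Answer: $-78$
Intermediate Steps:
$\left(3 - 72\right) + k{\left(1 \right)} C{\left(-2,-1 \right)} = \left(3 - 72\right) + 1 \left(-9\right) = \left(3 - 72\right) - 9 = -69 - 9 = -78$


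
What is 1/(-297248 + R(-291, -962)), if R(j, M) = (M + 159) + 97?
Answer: -1/297954 ≈ -3.3562e-6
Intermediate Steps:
R(j, M) = 256 + M (R(j, M) = (159 + M) + 97 = 256 + M)
1/(-297248 + R(-291, -962)) = 1/(-297248 + (256 - 962)) = 1/(-297248 - 706) = 1/(-297954) = -1/297954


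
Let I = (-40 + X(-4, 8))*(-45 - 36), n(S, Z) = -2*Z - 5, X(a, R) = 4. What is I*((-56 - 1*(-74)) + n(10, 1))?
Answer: 32076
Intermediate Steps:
n(S, Z) = -5 - 2*Z
I = 2916 (I = (-40 + 4)*(-45 - 36) = -36*(-81) = 2916)
I*((-56 - 1*(-74)) + n(10, 1)) = 2916*((-56 - 1*(-74)) + (-5 - 2*1)) = 2916*((-56 + 74) + (-5 - 2)) = 2916*(18 - 7) = 2916*11 = 32076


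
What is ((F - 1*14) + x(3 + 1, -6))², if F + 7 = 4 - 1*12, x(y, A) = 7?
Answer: 484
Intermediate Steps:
F = -15 (F = -7 + (4 - 1*12) = -7 + (4 - 12) = -7 - 8 = -15)
((F - 1*14) + x(3 + 1, -6))² = ((-15 - 1*14) + 7)² = ((-15 - 14) + 7)² = (-29 + 7)² = (-22)² = 484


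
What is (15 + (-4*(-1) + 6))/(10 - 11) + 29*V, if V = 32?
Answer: 903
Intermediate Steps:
(15 + (-4*(-1) + 6))/(10 - 11) + 29*V = (15 + (-4*(-1) + 6))/(10 - 11) + 29*32 = (15 + (4 + 6))/(-1) + 928 = (15 + 10)*(-1) + 928 = 25*(-1) + 928 = -25 + 928 = 903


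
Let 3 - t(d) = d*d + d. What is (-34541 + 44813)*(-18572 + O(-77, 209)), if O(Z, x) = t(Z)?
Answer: -250852512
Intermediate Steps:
t(d) = 3 - d - d**2 (t(d) = 3 - (d*d + d) = 3 - (d**2 + d) = 3 - (d + d**2) = 3 + (-d - d**2) = 3 - d - d**2)
O(Z, x) = 3 - Z - Z**2
(-34541 + 44813)*(-18572 + O(-77, 209)) = (-34541 + 44813)*(-18572 + (3 - 1*(-77) - 1*(-77)**2)) = 10272*(-18572 + (3 + 77 - 1*5929)) = 10272*(-18572 + (3 + 77 - 5929)) = 10272*(-18572 - 5849) = 10272*(-24421) = -250852512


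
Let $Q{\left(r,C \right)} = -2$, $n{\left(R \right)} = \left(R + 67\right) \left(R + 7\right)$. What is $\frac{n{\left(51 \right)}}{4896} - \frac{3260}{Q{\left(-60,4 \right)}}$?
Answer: $\frac{1996831}{1224} \approx 1631.4$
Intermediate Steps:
$n{\left(R \right)} = \left(7 + R\right) \left(67 + R\right)$ ($n{\left(R \right)} = \left(67 + R\right) \left(7 + R\right) = \left(7 + R\right) \left(67 + R\right)$)
$\frac{n{\left(51 \right)}}{4896} - \frac{3260}{Q{\left(-60,4 \right)}} = \frac{469 + 51^{2} + 74 \cdot 51}{4896} - \frac{3260}{-2} = \left(469 + 2601 + 3774\right) \frac{1}{4896} - -1630 = 6844 \cdot \frac{1}{4896} + 1630 = \frac{1711}{1224} + 1630 = \frac{1996831}{1224}$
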